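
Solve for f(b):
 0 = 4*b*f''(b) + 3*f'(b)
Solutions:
 f(b) = C1 + C2*b^(1/4)


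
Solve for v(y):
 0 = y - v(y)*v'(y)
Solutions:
 v(y) = -sqrt(C1 + y^2)
 v(y) = sqrt(C1 + y^2)


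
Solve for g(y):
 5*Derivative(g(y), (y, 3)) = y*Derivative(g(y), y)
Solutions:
 g(y) = C1 + Integral(C2*airyai(5^(2/3)*y/5) + C3*airybi(5^(2/3)*y/5), y)


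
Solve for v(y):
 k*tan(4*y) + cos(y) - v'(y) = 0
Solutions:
 v(y) = C1 - k*log(cos(4*y))/4 + sin(y)


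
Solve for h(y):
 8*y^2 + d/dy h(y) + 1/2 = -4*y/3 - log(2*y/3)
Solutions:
 h(y) = C1 - 8*y^3/3 - 2*y^2/3 - y*log(y) + y*log(3/2) + y/2


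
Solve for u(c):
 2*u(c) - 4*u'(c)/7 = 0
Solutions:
 u(c) = C1*exp(7*c/2)


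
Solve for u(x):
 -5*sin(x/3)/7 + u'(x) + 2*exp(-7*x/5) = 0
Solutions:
 u(x) = C1 - 15*cos(x/3)/7 + 10*exp(-7*x/5)/7


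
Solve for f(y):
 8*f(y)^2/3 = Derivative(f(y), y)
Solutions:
 f(y) = -3/(C1 + 8*y)


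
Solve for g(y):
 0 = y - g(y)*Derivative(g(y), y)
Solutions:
 g(y) = -sqrt(C1 + y^2)
 g(y) = sqrt(C1 + y^2)


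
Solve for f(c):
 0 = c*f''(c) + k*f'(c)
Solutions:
 f(c) = C1 + c^(1 - re(k))*(C2*sin(log(c)*Abs(im(k))) + C3*cos(log(c)*im(k)))


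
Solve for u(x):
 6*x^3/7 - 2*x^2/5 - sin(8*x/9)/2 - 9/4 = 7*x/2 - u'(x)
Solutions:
 u(x) = C1 - 3*x^4/14 + 2*x^3/15 + 7*x^2/4 + 9*x/4 - 9*cos(8*x/9)/16


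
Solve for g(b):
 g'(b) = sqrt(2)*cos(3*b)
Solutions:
 g(b) = C1 + sqrt(2)*sin(3*b)/3


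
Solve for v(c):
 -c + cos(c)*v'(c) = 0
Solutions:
 v(c) = C1 + Integral(c/cos(c), c)


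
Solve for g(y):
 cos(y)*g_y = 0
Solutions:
 g(y) = C1


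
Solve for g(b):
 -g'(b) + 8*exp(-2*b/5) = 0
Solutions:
 g(b) = C1 - 20*exp(-2*b/5)


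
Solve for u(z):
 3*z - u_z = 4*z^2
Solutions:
 u(z) = C1 - 4*z^3/3 + 3*z^2/2


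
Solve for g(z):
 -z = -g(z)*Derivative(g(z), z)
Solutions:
 g(z) = -sqrt(C1 + z^2)
 g(z) = sqrt(C1 + z^2)


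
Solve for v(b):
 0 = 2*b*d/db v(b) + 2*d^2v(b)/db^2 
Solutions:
 v(b) = C1 + C2*erf(sqrt(2)*b/2)


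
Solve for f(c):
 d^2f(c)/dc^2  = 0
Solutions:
 f(c) = C1 + C2*c


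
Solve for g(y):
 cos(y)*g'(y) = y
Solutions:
 g(y) = C1 + Integral(y/cos(y), y)


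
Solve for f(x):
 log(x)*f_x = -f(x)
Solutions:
 f(x) = C1*exp(-li(x))


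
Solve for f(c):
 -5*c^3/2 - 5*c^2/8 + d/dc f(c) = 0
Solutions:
 f(c) = C1 + 5*c^4/8 + 5*c^3/24


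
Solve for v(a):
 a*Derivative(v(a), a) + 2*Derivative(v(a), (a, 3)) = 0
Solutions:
 v(a) = C1 + Integral(C2*airyai(-2^(2/3)*a/2) + C3*airybi(-2^(2/3)*a/2), a)


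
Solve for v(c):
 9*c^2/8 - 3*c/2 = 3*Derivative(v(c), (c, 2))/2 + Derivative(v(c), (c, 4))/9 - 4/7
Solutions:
 v(c) = C1 + C2*c + C3*sin(3*sqrt(6)*c/2) + C4*cos(3*sqrt(6)*c/2) + c^4/16 - c^3/6 + 17*c^2/126


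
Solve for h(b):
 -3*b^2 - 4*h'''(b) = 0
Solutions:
 h(b) = C1 + C2*b + C3*b^2 - b^5/80


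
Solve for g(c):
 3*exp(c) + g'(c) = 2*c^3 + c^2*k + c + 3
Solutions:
 g(c) = C1 + c^4/2 + c^3*k/3 + c^2/2 + 3*c - 3*exp(c)


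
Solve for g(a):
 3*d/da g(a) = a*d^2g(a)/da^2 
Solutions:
 g(a) = C1 + C2*a^4


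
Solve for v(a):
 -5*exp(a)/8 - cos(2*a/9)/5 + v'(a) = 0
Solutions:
 v(a) = C1 + 5*exp(a)/8 + 9*sin(2*a/9)/10


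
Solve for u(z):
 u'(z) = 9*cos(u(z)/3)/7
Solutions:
 -9*z/7 - 3*log(sin(u(z)/3) - 1)/2 + 3*log(sin(u(z)/3) + 1)/2 = C1


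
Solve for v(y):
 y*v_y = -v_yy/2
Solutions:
 v(y) = C1 + C2*erf(y)


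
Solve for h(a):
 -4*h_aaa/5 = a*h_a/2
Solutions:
 h(a) = C1 + Integral(C2*airyai(-5^(1/3)*a/2) + C3*airybi(-5^(1/3)*a/2), a)


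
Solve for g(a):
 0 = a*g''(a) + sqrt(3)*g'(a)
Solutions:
 g(a) = C1 + C2*a^(1 - sqrt(3))


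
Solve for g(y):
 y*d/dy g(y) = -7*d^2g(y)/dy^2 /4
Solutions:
 g(y) = C1 + C2*erf(sqrt(14)*y/7)


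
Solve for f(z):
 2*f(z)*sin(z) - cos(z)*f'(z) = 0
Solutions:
 f(z) = C1/cos(z)^2


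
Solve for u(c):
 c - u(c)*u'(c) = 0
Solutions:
 u(c) = -sqrt(C1 + c^2)
 u(c) = sqrt(C1 + c^2)


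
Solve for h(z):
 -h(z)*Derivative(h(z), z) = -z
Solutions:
 h(z) = -sqrt(C1 + z^2)
 h(z) = sqrt(C1 + z^2)


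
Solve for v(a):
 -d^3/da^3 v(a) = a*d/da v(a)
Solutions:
 v(a) = C1 + Integral(C2*airyai(-a) + C3*airybi(-a), a)


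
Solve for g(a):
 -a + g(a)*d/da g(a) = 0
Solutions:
 g(a) = -sqrt(C1 + a^2)
 g(a) = sqrt(C1 + a^2)


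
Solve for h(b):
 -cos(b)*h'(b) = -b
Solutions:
 h(b) = C1 + Integral(b/cos(b), b)


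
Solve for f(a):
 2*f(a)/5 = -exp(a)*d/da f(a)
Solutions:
 f(a) = C1*exp(2*exp(-a)/5)


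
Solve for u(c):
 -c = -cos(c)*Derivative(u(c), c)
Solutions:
 u(c) = C1 + Integral(c/cos(c), c)


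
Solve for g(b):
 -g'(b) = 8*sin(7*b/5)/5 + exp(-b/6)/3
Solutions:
 g(b) = C1 + 8*cos(7*b/5)/7 + 2*exp(-b/6)


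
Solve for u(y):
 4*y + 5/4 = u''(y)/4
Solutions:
 u(y) = C1 + C2*y + 8*y^3/3 + 5*y^2/2


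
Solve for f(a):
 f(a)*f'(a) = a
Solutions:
 f(a) = -sqrt(C1 + a^2)
 f(a) = sqrt(C1 + a^2)


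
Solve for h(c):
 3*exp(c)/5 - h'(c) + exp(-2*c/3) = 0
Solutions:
 h(c) = C1 + 3*exp(c)/5 - 3*exp(-2*c/3)/2


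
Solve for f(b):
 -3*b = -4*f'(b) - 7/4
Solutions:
 f(b) = C1 + 3*b^2/8 - 7*b/16


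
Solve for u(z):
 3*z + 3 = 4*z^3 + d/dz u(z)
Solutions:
 u(z) = C1 - z^4 + 3*z^2/2 + 3*z


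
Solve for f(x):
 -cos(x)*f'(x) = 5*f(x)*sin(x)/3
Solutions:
 f(x) = C1*cos(x)^(5/3)


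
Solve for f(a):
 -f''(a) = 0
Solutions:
 f(a) = C1 + C2*a


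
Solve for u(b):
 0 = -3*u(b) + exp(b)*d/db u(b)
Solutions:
 u(b) = C1*exp(-3*exp(-b))


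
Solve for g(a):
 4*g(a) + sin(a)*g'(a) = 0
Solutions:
 g(a) = C1*(cos(a)^2 + 2*cos(a) + 1)/(cos(a)^2 - 2*cos(a) + 1)


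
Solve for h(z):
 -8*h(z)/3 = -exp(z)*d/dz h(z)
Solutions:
 h(z) = C1*exp(-8*exp(-z)/3)


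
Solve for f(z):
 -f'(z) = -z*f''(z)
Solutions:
 f(z) = C1 + C2*z^2


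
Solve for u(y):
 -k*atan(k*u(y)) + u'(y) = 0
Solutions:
 Integral(1/atan(_y*k), (_y, u(y))) = C1 + k*y


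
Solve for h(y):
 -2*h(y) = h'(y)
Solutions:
 h(y) = C1*exp(-2*y)


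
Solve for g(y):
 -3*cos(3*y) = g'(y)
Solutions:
 g(y) = C1 - sin(3*y)


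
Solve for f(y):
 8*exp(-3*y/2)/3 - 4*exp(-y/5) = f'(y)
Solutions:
 f(y) = C1 - 16*exp(-3*y/2)/9 + 20*exp(-y/5)


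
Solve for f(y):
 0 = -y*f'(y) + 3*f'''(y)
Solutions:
 f(y) = C1 + Integral(C2*airyai(3^(2/3)*y/3) + C3*airybi(3^(2/3)*y/3), y)


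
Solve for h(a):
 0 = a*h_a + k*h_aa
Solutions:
 h(a) = C1 + C2*sqrt(k)*erf(sqrt(2)*a*sqrt(1/k)/2)


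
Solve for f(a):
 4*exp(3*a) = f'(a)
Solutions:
 f(a) = C1 + 4*exp(3*a)/3


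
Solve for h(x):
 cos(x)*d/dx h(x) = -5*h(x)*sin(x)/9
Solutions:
 h(x) = C1*cos(x)^(5/9)


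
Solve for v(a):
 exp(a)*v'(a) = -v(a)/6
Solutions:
 v(a) = C1*exp(exp(-a)/6)


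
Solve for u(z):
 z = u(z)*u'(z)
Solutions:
 u(z) = -sqrt(C1 + z^2)
 u(z) = sqrt(C1 + z^2)


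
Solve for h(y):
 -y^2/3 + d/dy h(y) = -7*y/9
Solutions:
 h(y) = C1 + y^3/9 - 7*y^2/18


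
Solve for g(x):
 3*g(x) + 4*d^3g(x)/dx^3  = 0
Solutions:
 g(x) = C3*exp(-6^(1/3)*x/2) + (C1*sin(2^(1/3)*3^(5/6)*x/4) + C2*cos(2^(1/3)*3^(5/6)*x/4))*exp(6^(1/3)*x/4)


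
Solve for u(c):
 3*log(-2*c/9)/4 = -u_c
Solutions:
 u(c) = C1 - 3*c*log(-c)/4 + 3*c*(-log(2) + 1 + 2*log(3))/4


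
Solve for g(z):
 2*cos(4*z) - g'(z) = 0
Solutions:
 g(z) = C1 + sin(4*z)/2


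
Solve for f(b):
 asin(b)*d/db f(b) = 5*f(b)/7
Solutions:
 f(b) = C1*exp(5*Integral(1/asin(b), b)/7)


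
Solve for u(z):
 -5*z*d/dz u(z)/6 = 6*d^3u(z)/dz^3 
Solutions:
 u(z) = C1 + Integral(C2*airyai(-30^(1/3)*z/6) + C3*airybi(-30^(1/3)*z/6), z)


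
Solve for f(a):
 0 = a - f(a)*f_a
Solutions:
 f(a) = -sqrt(C1 + a^2)
 f(a) = sqrt(C1 + a^2)


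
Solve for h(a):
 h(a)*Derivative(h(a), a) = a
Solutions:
 h(a) = -sqrt(C1 + a^2)
 h(a) = sqrt(C1 + a^2)


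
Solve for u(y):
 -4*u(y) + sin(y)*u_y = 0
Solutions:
 u(y) = C1*(cos(y)^2 - 2*cos(y) + 1)/(cos(y)^2 + 2*cos(y) + 1)


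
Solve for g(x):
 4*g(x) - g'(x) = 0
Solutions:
 g(x) = C1*exp(4*x)


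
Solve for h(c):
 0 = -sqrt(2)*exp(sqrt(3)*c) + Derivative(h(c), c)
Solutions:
 h(c) = C1 + sqrt(6)*exp(sqrt(3)*c)/3


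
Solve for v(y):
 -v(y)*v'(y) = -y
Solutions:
 v(y) = -sqrt(C1 + y^2)
 v(y) = sqrt(C1 + y^2)


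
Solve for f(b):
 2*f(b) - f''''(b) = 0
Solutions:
 f(b) = C1*exp(-2^(1/4)*b) + C2*exp(2^(1/4)*b) + C3*sin(2^(1/4)*b) + C4*cos(2^(1/4)*b)


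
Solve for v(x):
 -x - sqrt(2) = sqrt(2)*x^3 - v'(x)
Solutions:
 v(x) = C1 + sqrt(2)*x^4/4 + x^2/2 + sqrt(2)*x


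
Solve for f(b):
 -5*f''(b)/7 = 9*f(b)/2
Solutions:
 f(b) = C1*sin(3*sqrt(70)*b/10) + C2*cos(3*sqrt(70)*b/10)


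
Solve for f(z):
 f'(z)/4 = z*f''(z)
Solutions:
 f(z) = C1 + C2*z^(5/4)


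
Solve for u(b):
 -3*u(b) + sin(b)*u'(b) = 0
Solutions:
 u(b) = C1*(cos(b) - 1)^(3/2)/(cos(b) + 1)^(3/2)


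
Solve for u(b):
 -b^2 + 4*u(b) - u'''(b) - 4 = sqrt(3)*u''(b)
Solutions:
 u(b) = C1*exp(-b*((-sqrt(3)/9 + sqrt(-3 + (-18 + sqrt(3))^2)/9 + 2)^(-1/3) + 2*sqrt(3) + 3*(-sqrt(3)/9 + sqrt(-3 + (-18 + sqrt(3))^2)/9 + 2)^(1/3))/6)*sin(sqrt(3)*b*(-3*(-sqrt(3)/9 + sqrt(3)*sqrt(-4 + 27*(-4 + 2*sqrt(3)/9)^2)/18 + 2)^(1/3) + (-sqrt(3)/9 + sqrt(3)*sqrt(-4 + 27*(-4 + 2*sqrt(3)/9)^2)/18 + 2)^(-1/3))/6) + C2*exp(-b*((-sqrt(3)/9 + sqrt(-3 + (-18 + sqrt(3))^2)/9 + 2)^(-1/3) + 2*sqrt(3) + 3*(-sqrt(3)/9 + sqrt(-3 + (-18 + sqrt(3))^2)/9 + 2)^(1/3))/6)*cos(sqrt(3)*b*(-3*(-sqrt(3)/9 + sqrt(3)*sqrt(-4 + 27*(-4 + 2*sqrt(3)/9)^2)/18 + 2)^(1/3) + (-sqrt(3)/9 + sqrt(3)*sqrt(-4 + 27*(-4 + 2*sqrt(3)/9)^2)/18 + 2)^(-1/3))/6) + C3*exp(b*(-sqrt(3)/3 + 1/(3*(-sqrt(3)/9 + sqrt(-3 + (-18 + sqrt(3))^2)/9 + 2)^(1/3)) + (-sqrt(3)/9 + sqrt(-3 + (-18 + sqrt(3))^2)/9 + 2)^(1/3))) + b^2/4 + sqrt(3)/8 + 1


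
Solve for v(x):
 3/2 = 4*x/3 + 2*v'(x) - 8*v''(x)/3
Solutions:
 v(x) = C1 + C2*exp(3*x/4) - x^2/3 - 5*x/36


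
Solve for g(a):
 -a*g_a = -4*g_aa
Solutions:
 g(a) = C1 + C2*erfi(sqrt(2)*a/4)


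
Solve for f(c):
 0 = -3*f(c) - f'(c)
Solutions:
 f(c) = C1*exp(-3*c)


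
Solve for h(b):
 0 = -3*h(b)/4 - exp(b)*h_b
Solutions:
 h(b) = C1*exp(3*exp(-b)/4)


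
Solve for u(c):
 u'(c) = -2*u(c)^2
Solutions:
 u(c) = 1/(C1 + 2*c)


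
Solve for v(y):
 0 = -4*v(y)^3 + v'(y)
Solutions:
 v(y) = -sqrt(2)*sqrt(-1/(C1 + 4*y))/2
 v(y) = sqrt(2)*sqrt(-1/(C1 + 4*y))/2


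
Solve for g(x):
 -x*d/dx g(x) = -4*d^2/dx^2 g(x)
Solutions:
 g(x) = C1 + C2*erfi(sqrt(2)*x/4)


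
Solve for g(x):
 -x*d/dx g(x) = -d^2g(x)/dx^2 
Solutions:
 g(x) = C1 + C2*erfi(sqrt(2)*x/2)


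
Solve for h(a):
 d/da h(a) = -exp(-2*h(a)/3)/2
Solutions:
 h(a) = 3*log(-sqrt(C1 - a)) - 3*log(3)/2
 h(a) = 3*log(C1 - a/3)/2


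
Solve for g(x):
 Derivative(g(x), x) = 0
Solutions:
 g(x) = C1


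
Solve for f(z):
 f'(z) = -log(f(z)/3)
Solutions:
 -Integral(1/(-log(_y) + log(3)), (_y, f(z))) = C1 - z


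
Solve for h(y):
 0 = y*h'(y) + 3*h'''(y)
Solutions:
 h(y) = C1 + Integral(C2*airyai(-3^(2/3)*y/3) + C3*airybi(-3^(2/3)*y/3), y)


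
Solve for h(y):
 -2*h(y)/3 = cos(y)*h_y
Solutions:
 h(y) = C1*(sin(y) - 1)^(1/3)/(sin(y) + 1)^(1/3)


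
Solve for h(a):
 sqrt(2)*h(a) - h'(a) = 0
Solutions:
 h(a) = C1*exp(sqrt(2)*a)


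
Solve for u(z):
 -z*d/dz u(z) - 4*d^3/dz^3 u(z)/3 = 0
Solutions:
 u(z) = C1 + Integral(C2*airyai(-6^(1/3)*z/2) + C3*airybi(-6^(1/3)*z/2), z)


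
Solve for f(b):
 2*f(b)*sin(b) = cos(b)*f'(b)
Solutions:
 f(b) = C1/cos(b)^2


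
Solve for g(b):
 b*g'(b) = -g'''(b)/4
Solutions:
 g(b) = C1 + Integral(C2*airyai(-2^(2/3)*b) + C3*airybi(-2^(2/3)*b), b)


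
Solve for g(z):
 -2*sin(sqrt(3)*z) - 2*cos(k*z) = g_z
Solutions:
 g(z) = C1 + 2*sqrt(3)*cos(sqrt(3)*z)/3 - 2*sin(k*z)/k


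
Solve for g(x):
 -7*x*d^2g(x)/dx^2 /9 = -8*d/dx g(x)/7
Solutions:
 g(x) = C1 + C2*x^(121/49)


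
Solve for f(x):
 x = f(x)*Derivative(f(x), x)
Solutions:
 f(x) = -sqrt(C1 + x^2)
 f(x) = sqrt(C1 + x^2)


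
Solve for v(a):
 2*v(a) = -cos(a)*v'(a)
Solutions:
 v(a) = C1*(sin(a) - 1)/(sin(a) + 1)


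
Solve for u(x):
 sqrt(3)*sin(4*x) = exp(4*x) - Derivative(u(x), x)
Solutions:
 u(x) = C1 + exp(4*x)/4 + sqrt(3)*cos(4*x)/4


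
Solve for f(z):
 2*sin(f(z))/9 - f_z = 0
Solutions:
 -2*z/9 + log(cos(f(z)) - 1)/2 - log(cos(f(z)) + 1)/2 = C1


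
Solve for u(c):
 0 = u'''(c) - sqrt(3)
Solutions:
 u(c) = C1 + C2*c + C3*c^2 + sqrt(3)*c^3/6


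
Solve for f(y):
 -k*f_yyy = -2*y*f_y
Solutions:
 f(y) = C1 + Integral(C2*airyai(2^(1/3)*y*(1/k)^(1/3)) + C3*airybi(2^(1/3)*y*(1/k)^(1/3)), y)


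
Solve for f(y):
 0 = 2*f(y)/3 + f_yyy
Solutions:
 f(y) = C3*exp(-2^(1/3)*3^(2/3)*y/3) + (C1*sin(2^(1/3)*3^(1/6)*y/2) + C2*cos(2^(1/3)*3^(1/6)*y/2))*exp(2^(1/3)*3^(2/3)*y/6)


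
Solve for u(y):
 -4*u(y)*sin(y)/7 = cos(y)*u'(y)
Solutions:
 u(y) = C1*cos(y)^(4/7)


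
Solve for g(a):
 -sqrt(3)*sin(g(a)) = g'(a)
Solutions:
 g(a) = -acos((-C1 - exp(2*sqrt(3)*a))/(C1 - exp(2*sqrt(3)*a))) + 2*pi
 g(a) = acos((-C1 - exp(2*sqrt(3)*a))/(C1 - exp(2*sqrt(3)*a)))


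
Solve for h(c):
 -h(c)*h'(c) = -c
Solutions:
 h(c) = -sqrt(C1 + c^2)
 h(c) = sqrt(C1 + c^2)


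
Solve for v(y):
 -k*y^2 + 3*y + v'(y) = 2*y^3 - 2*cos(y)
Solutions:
 v(y) = C1 + k*y^3/3 + y^4/2 - 3*y^2/2 - 2*sin(y)


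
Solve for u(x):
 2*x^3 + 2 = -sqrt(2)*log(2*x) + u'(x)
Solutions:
 u(x) = C1 + x^4/2 + sqrt(2)*x*log(x) - sqrt(2)*x + sqrt(2)*x*log(2) + 2*x


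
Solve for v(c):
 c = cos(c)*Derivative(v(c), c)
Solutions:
 v(c) = C1 + Integral(c/cos(c), c)


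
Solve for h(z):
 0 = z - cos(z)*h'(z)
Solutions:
 h(z) = C1 + Integral(z/cos(z), z)


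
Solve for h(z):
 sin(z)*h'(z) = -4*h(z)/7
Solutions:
 h(z) = C1*(cos(z) + 1)^(2/7)/(cos(z) - 1)^(2/7)


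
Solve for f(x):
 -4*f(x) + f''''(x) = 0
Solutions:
 f(x) = C1*exp(-sqrt(2)*x) + C2*exp(sqrt(2)*x) + C3*sin(sqrt(2)*x) + C4*cos(sqrt(2)*x)


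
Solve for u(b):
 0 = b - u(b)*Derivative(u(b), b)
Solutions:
 u(b) = -sqrt(C1 + b^2)
 u(b) = sqrt(C1 + b^2)


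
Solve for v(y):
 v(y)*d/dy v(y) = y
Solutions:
 v(y) = -sqrt(C1 + y^2)
 v(y) = sqrt(C1 + y^2)


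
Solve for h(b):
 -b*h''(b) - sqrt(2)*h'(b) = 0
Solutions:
 h(b) = C1 + C2*b^(1 - sqrt(2))


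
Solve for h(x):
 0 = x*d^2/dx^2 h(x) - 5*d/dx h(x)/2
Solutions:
 h(x) = C1 + C2*x^(7/2)


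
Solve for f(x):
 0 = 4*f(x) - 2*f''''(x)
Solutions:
 f(x) = C1*exp(-2^(1/4)*x) + C2*exp(2^(1/4)*x) + C3*sin(2^(1/4)*x) + C4*cos(2^(1/4)*x)


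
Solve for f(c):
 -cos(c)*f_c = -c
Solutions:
 f(c) = C1 + Integral(c/cos(c), c)


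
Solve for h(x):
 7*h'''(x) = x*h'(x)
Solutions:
 h(x) = C1 + Integral(C2*airyai(7^(2/3)*x/7) + C3*airybi(7^(2/3)*x/7), x)


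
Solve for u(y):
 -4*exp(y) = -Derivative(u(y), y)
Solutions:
 u(y) = C1 + 4*exp(y)


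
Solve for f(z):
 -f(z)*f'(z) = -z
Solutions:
 f(z) = -sqrt(C1 + z^2)
 f(z) = sqrt(C1 + z^2)


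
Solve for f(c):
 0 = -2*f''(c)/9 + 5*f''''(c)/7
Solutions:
 f(c) = C1 + C2*c + C3*exp(-sqrt(70)*c/15) + C4*exp(sqrt(70)*c/15)


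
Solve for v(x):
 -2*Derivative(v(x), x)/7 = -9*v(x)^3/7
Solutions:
 v(x) = -sqrt(-1/(C1 + 9*x))
 v(x) = sqrt(-1/(C1 + 9*x))


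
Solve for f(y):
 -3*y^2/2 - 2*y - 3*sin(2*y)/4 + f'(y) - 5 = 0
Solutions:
 f(y) = C1 + y^3/2 + y^2 + 5*y - 3*cos(2*y)/8


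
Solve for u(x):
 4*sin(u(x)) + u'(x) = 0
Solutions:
 u(x) = -acos((-C1 - exp(8*x))/(C1 - exp(8*x))) + 2*pi
 u(x) = acos((-C1 - exp(8*x))/(C1 - exp(8*x)))


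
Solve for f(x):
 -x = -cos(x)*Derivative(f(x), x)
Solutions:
 f(x) = C1 + Integral(x/cos(x), x)


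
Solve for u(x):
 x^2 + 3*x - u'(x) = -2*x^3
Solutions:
 u(x) = C1 + x^4/2 + x^3/3 + 3*x^2/2


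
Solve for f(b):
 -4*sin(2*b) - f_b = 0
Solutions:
 f(b) = C1 + 2*cos(2*b)


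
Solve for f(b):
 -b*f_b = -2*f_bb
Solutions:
 f(b) = C1 + C2*erfi(b/2)


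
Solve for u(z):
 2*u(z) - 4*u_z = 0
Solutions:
 u(z) = C1*exp(z/2)


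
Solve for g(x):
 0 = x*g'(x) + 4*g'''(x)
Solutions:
 g(x) = C1 + Integral(C2*airyai(-2^(1/3)*x/2) + C3*airybi(-2^(1/3)*x/2), x)


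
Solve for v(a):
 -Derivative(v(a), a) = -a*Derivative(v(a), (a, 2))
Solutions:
 v(a) = C1 + C2*a^2


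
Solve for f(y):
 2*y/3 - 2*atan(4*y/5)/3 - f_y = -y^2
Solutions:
 f(y) = C1 + y^3/3 + y^2/3 - 2*y*atan(4*y/5)/3 + 5*log(16*y^2 + 25)/12


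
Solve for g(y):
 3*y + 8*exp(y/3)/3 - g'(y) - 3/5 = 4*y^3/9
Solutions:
 g(y) = C1 - y^4/9 + 3*y^2/2 - 3*y/5 + 8*exp(y/3)


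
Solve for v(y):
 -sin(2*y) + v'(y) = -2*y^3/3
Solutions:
 v(y) = C1 - y^4/6 - cos(2*y)/2


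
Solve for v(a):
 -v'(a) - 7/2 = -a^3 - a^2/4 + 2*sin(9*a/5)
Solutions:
 v(a) = C1 + a^4/4 + a^3/12 - 7*a/2 + 10*cos(9*a/5)/9


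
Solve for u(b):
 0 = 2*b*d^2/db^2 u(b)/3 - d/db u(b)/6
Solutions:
 u(b) = C1 + C2*b^(5/4)


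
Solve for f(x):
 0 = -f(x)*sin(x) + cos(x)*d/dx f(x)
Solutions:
 f(x) = C1/cos(x)


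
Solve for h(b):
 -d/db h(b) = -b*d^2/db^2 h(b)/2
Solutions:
 h(b) = C1 + C2*b^3


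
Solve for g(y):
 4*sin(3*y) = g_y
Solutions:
 g(y) = C1 - 4*cos(3*y)/3


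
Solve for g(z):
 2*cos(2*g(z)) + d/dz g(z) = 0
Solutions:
 g(z) = -asin((C1 + exp(8*z))/(C1 - exp(8*z)))/2 + pi/2
 g(z) = asin((C1 + exp(8*z))/(C1 - exp(8*z)))/2


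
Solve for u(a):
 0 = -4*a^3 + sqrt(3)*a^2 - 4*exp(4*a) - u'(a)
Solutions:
 u(a) = C1 - a^4 + sqrt(3)*a^3/3 - exp(4*a)


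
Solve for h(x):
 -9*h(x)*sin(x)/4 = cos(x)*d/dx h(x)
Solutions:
 h(x) = C1*cos(x)^(9/4)


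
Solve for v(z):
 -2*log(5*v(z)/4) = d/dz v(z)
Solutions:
 -Integral(1/(-log(_y) - log(5) + 2*log(2)), (_y, v(z)))/2 = C1 - z


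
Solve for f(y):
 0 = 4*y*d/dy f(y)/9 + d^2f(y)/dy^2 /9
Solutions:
 f(y) = C1 + C2*erf(sqrt(2)*y)


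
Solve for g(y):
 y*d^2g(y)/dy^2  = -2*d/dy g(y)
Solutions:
 g(y) = C1 + C2/y


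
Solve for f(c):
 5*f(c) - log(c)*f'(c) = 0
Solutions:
 f(c) = C1*exp(5*li(c))


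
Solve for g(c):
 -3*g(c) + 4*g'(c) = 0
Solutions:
 g(c) = C1*exp(3*c/4)


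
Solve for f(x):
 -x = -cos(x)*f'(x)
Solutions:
 f(x) = C1 + Integral(x/cos(x), x)


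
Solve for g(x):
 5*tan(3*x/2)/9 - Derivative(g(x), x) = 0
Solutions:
 g(x) = C1 - 10*log(cos(3*x/2))/27


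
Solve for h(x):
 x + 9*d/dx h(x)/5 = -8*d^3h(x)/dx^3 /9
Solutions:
 h(x) = C1 + C2*sin(9*sqrt(10)*x/20) + C3*cos(9*sqrt(10)*x/20) - 5*x^2/18


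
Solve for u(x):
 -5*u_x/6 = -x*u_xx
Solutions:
 u(x) = C1 + C2*x^(11/6)


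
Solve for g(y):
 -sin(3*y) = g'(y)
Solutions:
 g(y) = C1 + cos(3*y)/3


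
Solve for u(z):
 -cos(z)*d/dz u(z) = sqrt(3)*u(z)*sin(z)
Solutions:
 u(z) = C1*cos(z)^(sqrt(3))


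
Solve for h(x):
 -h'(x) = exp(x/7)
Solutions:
 h(x) = C1 - 7*exp(x/7)


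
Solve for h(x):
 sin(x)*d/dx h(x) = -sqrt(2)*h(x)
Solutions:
 h(x) = C1*(cos(x) + 1)^(sqrt(2)/2)/(cos(x) - 1)^(sqrt(2)/2)


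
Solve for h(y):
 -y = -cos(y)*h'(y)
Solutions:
 h(y) = C1 + Integral(y/cos(y), y)


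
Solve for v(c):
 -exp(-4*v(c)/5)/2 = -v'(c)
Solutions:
 v(c) = 5*log(-I*(C1 + 2*c/5)^(1/4))
 v(c) = 5*log(I*(C1 + 2*c/5)^(1/4))
 v(c) = 5*log(-(C1 + 2*c/5)^(1/4))
 v(c) = 5*log(C1 + 2*c/5)/4


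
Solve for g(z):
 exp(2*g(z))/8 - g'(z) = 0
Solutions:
 g(z) = log(-1/(C1 + z))/2 + log(2)
 g(z) = log(-sqrt(-1/(C1 + z))) + log(2)


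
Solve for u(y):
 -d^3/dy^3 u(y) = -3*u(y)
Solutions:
 u(y) = C3*exp(3^(1/3)*y) + (C1*sin(3^(5/6)*y/2) + C2*cos(3^(5/6)*y/2))*exp(-3^(1/3)*y/2)


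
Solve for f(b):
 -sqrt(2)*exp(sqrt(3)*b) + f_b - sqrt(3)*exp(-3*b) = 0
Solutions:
 f(b) = C1 + sqrt(6)*exp(sqrt(3)*b)/3 - sqrt(3)*exp(-3*b)/3


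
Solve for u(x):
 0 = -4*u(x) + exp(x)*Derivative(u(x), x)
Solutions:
 u(x) = C1*exp(-4*exp(-x))


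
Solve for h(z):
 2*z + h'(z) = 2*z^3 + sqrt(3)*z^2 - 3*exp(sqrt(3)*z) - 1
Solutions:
 h(z) = C1 + z^4/2 + sqrt(3)*z^3/3 - z^2 - z - sqrt(3)*exp(sqrt(3)*z)


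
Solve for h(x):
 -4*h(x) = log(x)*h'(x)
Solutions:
 h(x) = C1*exp(-4*li(x))


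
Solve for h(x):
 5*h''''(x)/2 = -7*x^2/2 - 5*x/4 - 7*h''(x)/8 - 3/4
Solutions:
 h(x) = C1 + C2*x + C3*sin(sqrt(35)*x/10) + C4*cos(sqrt(35)*x/10) - x^4/3 - 5*x^3/21 + 11*x^2


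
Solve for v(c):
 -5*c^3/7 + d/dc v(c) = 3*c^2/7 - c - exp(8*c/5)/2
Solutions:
 v(c) = C1 + 5*c^4/28 + c^3/7 - c^2/2 - 5*exp(8*c/5)/16


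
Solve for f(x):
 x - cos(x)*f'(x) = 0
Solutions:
 f(x) = C1 + Integral(x/cos(x), x)


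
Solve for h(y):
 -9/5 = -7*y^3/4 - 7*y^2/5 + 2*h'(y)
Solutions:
 h(y) = C1 + 7*y^4/32 + 7*y^3/30 - 9*y/10


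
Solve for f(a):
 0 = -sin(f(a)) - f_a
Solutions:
 f(a) = -acos((-C1 - exp(2*a))/(C1 - exp(2*a))) + 2*pi
 f(a) = acos((-C1 - exp(2*a))/(C1 - exp(2*a)))


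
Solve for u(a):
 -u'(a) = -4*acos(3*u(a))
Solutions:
 Integral(1/acos(3*_y), (_y, u(a))) = C1 + 4*a


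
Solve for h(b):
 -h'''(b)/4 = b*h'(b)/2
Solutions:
 h(b) = C1 + Integral(C2*airyai(-2^(1/3)*b) + C3*airybi(-2^(1/3)*b), b)


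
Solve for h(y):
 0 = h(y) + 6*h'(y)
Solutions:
 h(y) = C1*exp(-y/6)


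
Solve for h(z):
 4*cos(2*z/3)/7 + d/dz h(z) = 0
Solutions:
 h(z) = C1 - 6*sin(2*z/3)/7


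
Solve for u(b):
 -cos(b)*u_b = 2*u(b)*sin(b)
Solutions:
 u(b) = C1*cos(b)^2


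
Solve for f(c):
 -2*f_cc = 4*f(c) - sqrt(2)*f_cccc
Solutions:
 f(c) = C1*exp(-2^(3/4)*c*sqrt(1 + sqrt(1 + 4*sqrt(2)))/2) + C2*exp(2^(3/4)*c*sqrt(1 + sqrt(1 + 4*sqrt(2)))/2) + C3*sin(2^(3/4)*c*sqrt(-1 + sqrt(1 + 4*sqrt(2)))/2) + C4*cosh(2^(3/4)*c*sqrt(1 - sqrt(1 + 4*sqrt(2)))/2)


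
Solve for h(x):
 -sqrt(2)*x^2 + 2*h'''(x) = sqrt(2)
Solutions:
 h(x) = C1 + C2*x + C3*x^2 + sqrt(2)*x^5/120 + sqrt(2)*x^3/12


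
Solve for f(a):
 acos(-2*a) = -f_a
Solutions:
 f(a) = C1 - a*acos(-2*a) - sqrt(1 - 4*a^2)/2


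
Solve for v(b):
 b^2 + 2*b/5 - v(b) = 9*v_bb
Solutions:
 v(b) = C1*sin(b/3) + C2*cos(b/3) + b^2 + 2*b/5 - 18


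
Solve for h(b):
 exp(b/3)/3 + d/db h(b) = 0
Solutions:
 h(b) = C1 - exp(b)^(1/3)


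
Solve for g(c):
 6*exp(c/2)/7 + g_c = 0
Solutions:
 g(c) = C1 - 12*exp(c/2)/7


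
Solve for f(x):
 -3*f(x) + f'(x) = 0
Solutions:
 f(x) = C1*exp(3*x)


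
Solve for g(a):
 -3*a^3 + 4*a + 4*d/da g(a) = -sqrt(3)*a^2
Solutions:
 g(a) = C1 + 3*a^4/16 - sqrt(3)*a^3/12 - a^2/2


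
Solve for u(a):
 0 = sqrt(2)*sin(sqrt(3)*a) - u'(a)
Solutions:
 u(a) = C1 - sqrt(6)*cos(sqrt(3)*a)/3


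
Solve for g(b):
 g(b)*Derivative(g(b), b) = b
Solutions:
 g(b) = -sqrt(C1 + b^2)
 g(b) = sqrt(C1 + b^2)


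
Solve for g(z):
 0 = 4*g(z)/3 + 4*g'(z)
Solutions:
 g(z) = C1*exp(-z/3)


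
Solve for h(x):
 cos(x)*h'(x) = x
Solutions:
 h(x) = C1 + Integral(x/cos(x), x)


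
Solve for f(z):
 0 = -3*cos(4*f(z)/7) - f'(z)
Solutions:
 3*z - 7*log(sin(4*f(z)/7) - 1)/8 + 7*log(sin(4*f(z)/7) + 1)/8 = C1


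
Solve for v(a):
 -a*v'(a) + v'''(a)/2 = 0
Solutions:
 v(a) = C1 + Integral(C2*airyai(2^(1/3)*a) + C3*airybi(2^(1/3)*a), a)


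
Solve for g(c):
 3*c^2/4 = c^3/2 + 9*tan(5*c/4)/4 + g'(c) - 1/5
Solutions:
 g(c) = C1 - c^4/8 + c^3/4 + c/5 + 9*log(cos(5*c/4))/5


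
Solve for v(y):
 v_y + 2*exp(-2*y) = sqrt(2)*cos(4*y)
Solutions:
 v(y) = C1 + sqrt(2)*sin(4*y)/4 + exp(-2*y)


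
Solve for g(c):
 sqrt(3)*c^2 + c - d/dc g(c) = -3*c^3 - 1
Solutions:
 g(c) = C1 + 3*c^4/4 + sqrt(3)*c^3/3 + c^2/2 + c


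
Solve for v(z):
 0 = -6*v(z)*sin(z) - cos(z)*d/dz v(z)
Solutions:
 v(z) = C1*cos(z)^6


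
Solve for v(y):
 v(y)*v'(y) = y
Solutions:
 v(y) = -sqrt(C1 + y^2)
 v(y) = sqrt(C1 + y^2)


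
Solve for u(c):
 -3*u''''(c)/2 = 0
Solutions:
 u(c) = C1 + C2*c + C3*c^2 + C4*c^3


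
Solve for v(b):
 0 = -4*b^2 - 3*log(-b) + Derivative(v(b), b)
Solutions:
 v(b) = C1 + 4*b^3/3 + 3*b*log(-b) - 3*b


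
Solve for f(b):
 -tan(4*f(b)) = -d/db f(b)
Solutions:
 f(b) = -asin(C1*exp(4*b))/4 + pi/4
 f(b) = asin(C1*exp(4*b))/4


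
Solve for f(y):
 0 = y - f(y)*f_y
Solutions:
 f(y) = -sqrt(C1 + y^2)
 f(y) = sqrt(C1 + y^2)


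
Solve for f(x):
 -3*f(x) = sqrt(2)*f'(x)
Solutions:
 f(x) = C1*exp(-3*sqrt(2)*x/2)


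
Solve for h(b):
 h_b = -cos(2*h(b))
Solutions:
 h(b) = -asin((C1 + exp(4*b))/(C1 - exp(4*b)))/2 + pi/2
 h(b) = asin((C1 + exp(4*b))/(C1 - exp(4*b)))/2


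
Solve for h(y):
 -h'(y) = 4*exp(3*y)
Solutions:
 h(y) = C1 - 4*exp(3*y)/3


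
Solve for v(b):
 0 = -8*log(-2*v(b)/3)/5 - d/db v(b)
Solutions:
 5*Integral(1/(log(-_y) - log(3) + log(2)), (_y, v(b)))/8 = C1 - b


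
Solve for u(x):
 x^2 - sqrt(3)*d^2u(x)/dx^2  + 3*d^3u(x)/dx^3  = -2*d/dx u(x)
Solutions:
 u(x) = C1 - x^3/6 - sqrt(3)*x^2/4 + 3*x/4 + (C2*sin(sqrt(21)*x/6) + C3*cos(sqrt(21)*x/6))*exp(sqrt(3)*x/6)


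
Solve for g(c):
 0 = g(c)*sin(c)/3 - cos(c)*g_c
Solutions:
 g(c) = C1/cos(c)^(1/3)


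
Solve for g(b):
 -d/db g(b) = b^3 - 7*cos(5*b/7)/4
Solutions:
 g(b) = C1 - b^4/4 + 49*sin(5*b/7)/20


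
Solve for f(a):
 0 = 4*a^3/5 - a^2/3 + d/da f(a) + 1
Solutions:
 f(a) = C1 - a^4/5 + a^3/9 - a


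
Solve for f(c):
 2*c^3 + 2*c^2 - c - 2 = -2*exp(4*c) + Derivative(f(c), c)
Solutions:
 f(c) = C1 + c^4/2 + 2*c^3/3 - c^2/2 - 2*c + exp(4*c)/2


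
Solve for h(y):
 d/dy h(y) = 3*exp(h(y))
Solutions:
 h(y) = log(-1/(C1 + 3*y))


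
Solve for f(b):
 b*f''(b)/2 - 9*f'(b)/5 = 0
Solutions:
 f(b) = C1 + C2*b^(23/5)


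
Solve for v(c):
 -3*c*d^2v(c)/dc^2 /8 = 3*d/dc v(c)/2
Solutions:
 v(c) = C1 + C2/c^3


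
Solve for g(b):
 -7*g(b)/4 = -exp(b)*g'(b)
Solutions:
 g(b) = C1*exp(-7*exp(-b)/4)


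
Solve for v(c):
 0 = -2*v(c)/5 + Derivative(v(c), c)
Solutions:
 v(c) = C1*exp(2*c/5)


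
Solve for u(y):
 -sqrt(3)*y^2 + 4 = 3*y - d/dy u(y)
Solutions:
 u(y) = C1 + sqrt(3)*y^3/3 + 3*y^2/2 - 4*y


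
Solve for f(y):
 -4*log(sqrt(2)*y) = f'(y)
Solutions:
 f(y) = C1 - 4*y*log(y) - y*log(4) + 4*y


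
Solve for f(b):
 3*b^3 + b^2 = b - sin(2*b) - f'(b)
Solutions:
 f(b) = C1 - 3*b^4/4 - b^3/3 + b^2/2 + cos(2*b)/2


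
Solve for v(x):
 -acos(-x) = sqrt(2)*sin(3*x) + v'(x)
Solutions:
 v(x) = C1 - x*acos(-x) - sqrt(1 - x^2) + sqrt(2)*cos(3*x)/3


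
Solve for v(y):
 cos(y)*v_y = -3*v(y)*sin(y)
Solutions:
 v(y) = C1*cos(y)^3


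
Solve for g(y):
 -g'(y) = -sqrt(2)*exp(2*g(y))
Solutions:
 g(y) = log(-sqrt(-1/(C1 + sqrt(2)*y))) - log(2)/2
 g(y) = log(-1/(C1 + sqrt(2)*y))/2 - log(2)/2


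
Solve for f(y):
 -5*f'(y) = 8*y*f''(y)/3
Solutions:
 f(y) = C1 + C2/y^(7/8)


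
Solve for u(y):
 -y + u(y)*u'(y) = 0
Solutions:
 u(y) = -sqrt(C1 + y^2)
 u(y) = sqrt(C1 + y^2)


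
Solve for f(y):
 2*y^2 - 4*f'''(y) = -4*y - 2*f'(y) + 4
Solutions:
 f(y) = C1 + C2*exp(-sqrt(2)*y/2) + C3*exp(sqrt(2)*y/2) - y^3/3 - y^2 - 2*y


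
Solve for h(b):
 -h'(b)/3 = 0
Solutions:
 h(b) = C1


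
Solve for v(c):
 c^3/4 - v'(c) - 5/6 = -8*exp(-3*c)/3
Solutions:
 v(c) = C1 + c^4/16 - 5*c/6 - 8*exp(-3*c)/9


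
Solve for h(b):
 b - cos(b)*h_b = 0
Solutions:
 h(b) = C1 + Integral(b/cos(b), b)


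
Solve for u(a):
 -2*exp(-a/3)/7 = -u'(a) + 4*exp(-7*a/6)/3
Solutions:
 u(a) = C1 - 6*exp(-a/3)/7 - 8*exp(-7*a/6)/7


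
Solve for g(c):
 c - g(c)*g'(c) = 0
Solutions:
 g(c) = -sqrt(C1 + c^2)
 g(c) = sqrt(C1 + c^2)


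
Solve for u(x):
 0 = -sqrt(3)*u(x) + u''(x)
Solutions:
 u(x) = C1*exp(-3^(1/4)*x) + C2*exp(3^(1/4)*x)


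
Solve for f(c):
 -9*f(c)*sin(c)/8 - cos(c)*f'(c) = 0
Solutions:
 f(c) = C1*cos(c)^(9/8)


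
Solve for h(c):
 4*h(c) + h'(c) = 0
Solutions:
 h(c) = C1*exp(-4*c)


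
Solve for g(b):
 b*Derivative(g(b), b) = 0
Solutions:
 g(b) = C1


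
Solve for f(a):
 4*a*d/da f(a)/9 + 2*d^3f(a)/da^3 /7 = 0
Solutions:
 f(a) = C1 + Integral(C2*airyai(-42^(1/3)*a/3) + C3*airybi(-42^(1/3)*a/3), a)


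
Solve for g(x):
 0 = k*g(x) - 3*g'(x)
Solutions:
 g(x) = C1*exp(k*x/3)


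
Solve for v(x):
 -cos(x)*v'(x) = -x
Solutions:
 v(x) = C1 + Integral(x/cos(x), x)


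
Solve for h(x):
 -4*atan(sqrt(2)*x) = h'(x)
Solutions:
 h(x) = C1 - 4*x*atan(sqrt(2)*x) + sqrt(2)*log(2*x^2 + 1)


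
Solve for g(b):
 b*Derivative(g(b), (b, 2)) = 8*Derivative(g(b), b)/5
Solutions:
 g(b) = C1 + C2*b^(13/5)


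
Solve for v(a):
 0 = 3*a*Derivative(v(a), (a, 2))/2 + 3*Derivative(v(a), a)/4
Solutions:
 v(a) = C1 + C2*sqrt(a)


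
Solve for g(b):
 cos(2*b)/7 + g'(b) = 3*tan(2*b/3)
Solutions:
 g(b) = C1 - 9*log(cos(2*b/3))/2 - sin(2*b)/14


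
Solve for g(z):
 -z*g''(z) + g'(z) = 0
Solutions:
 g(z) = C1 + C2*z^2


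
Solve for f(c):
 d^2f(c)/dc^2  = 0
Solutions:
 f(c) = C1 + C2*c


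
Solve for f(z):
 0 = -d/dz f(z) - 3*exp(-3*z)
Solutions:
 f(z) = C1 + exp(-3*z)


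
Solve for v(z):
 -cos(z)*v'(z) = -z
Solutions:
 v(z) = C1 + Integral(z/cos(z), z)


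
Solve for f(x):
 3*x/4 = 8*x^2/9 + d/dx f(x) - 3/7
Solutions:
 f(x) = C1 - 8*x^3/27 + 3*x^2/8 + 3*x/7


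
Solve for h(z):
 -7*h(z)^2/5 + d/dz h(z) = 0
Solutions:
 h(z) = -5/(C1 + 7*z)


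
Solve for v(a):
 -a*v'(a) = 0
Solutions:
 v(a) = C1


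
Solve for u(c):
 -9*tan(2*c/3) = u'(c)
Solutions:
 u(c) = C1 + 27*log(cos(2*c/3))/2


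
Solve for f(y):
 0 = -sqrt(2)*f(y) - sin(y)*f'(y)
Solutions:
 f(y) = C1*(cos(y) + 1)^(sqrt(2)/2)/(cos(y) - 1)^(sqrt(2)/2)


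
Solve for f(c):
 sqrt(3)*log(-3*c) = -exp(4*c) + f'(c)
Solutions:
 f(c) = C1 + sqrt(3)*c*log(-c) + sqrt(3)*c*(-1 + log(3)) + exp(4*c)/4


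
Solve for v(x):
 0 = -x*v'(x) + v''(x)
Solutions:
 v(x) = C1 + C2*erfi(sqrt(2)*x/2)


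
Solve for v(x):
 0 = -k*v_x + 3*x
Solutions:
 v(x) = C1 + 3*x^2/(2*k)


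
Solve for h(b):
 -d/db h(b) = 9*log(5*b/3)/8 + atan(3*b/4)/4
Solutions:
 h(b) = C1 - 9*b*log(b)/8 - b*atan(3*b/4)/4 - 9*b*log(5)/8 + 9*b/8 + 9*b*log(3)/8 + log(9*b^2 + 16)/6


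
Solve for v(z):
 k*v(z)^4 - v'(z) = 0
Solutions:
 v(z) = (-1/(C1 + 3*k*z))^(1/3)
 v(z) = (-1/(C1 + k*z))^(1/3)*(-3^(2/3) - 3*3^(1/6)*I)/6
 v(z) = (-1/(C1 + k*z))^(1/3)*(-3^(2/3) + 3*3^(1/6)*I)/6


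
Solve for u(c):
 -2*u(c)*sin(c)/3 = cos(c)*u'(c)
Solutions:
 u(c) = C1*cos(c)^(2/3)


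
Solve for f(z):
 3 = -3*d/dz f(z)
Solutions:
 f(z) = C1 - z


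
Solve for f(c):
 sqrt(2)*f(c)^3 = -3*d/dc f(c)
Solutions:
 f(c) = -sqrt(6)*sqrt(-1/(C1 - sqrt(2)*c))/2
 f(c) = sqrt(6)*sqrt(-1/(C1 - sqrt(2)*c))/2


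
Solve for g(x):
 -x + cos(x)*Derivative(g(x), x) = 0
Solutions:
 g(x) = C1 + Integral(x/cos(x), x)


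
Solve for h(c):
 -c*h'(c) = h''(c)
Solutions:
 h(c) = C1 + C2*erf(sqrt(2)*c/2)


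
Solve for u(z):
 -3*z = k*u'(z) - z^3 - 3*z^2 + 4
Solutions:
 u(z) = C1 + z^4/(4*k) + z^3/k - 3*z^2/(2*k) - 4*z/k


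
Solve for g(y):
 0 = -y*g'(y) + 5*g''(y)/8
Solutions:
 g(y) = C1 + C2*erfi(2*sqrt(5)*y/5)


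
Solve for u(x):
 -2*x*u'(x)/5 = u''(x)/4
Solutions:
 u(x) = C1 + C2*erf(2*sqrt(5)*x/5)


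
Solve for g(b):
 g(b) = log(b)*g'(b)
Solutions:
 g(b) = C1*exp(li(b))


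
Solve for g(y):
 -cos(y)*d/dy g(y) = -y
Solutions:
 g(y) = C1 + Integral(y/cos(y), y)


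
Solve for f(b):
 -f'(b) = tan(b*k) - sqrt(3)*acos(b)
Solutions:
 f(b) = C1 + sqrt(3)*(b*acos(b) - sqrt(1 - b^2)) - Piecewise((-log(cos(b*k))/k, Ne(k, 0)), (0, True))


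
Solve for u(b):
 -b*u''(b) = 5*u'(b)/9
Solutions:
 u(b) = C1 + C2*b^(4/9)


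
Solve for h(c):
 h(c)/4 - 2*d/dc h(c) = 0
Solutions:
 h(c) = C1*exp(c/8)


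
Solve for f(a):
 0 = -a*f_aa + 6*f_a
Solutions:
 f(a) = C1 + C2*a^7


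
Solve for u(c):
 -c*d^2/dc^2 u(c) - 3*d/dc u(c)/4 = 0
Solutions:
 u(c) = C1 + C2*c^(1/4)


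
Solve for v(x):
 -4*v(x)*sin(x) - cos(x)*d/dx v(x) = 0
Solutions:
 v(x) = C1*cos(x)^4


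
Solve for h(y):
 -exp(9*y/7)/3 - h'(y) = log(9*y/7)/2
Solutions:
 h(y) = C1 - y*log(y)/2 + y*(-log(3) + 1/2 + log(7)/2) - 7*exp(9*y/7)/27


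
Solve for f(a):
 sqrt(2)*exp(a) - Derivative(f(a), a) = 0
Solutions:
 f(a) = C1 + sqrt(2)*exp(a)


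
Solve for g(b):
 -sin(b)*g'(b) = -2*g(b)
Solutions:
 g(b) = C1*(cos(b) - 1)/(cos(b) + 1)


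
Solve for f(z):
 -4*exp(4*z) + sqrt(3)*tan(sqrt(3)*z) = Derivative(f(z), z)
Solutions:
 f(z) = C1 - exp(4*z) - log(cos(sqrt(3)*z))


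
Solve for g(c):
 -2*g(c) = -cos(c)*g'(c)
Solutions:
 g(c) = C1*(sin(c) + 1)/(sin(c) - 1)


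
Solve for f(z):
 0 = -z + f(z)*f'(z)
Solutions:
 f(z) = -sqrt(C1 + z^2)
 f(z) = sqrt(C1 + z^2)


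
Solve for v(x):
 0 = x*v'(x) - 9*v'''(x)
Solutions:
 v(x) = C1 + Integral(C2*airyai(3^(1/3)*x/3) + C3*airybi(3^(1/3)*x/3), x)


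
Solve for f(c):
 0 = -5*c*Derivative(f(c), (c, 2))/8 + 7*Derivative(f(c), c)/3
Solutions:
 f(c) = C1 + C2*c^(71/15)


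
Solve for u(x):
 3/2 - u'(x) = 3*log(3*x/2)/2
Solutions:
 u(x) = C1 - 3*x*log(x)/2 - 3*x*log(3)/2 + 3*x*log(2)/2 + 3*x


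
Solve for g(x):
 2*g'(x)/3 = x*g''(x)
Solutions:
 g(x) = C1 + C2*x^(5/3)


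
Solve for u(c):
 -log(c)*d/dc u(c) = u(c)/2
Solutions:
 u(c) = C1*exp(-li(c)/2)


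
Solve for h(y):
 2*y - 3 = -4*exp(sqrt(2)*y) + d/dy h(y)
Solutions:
 h(y) = C1 + y^2 - 3*y + 2*sqrt(2)*exp(sqrt(2)*y)


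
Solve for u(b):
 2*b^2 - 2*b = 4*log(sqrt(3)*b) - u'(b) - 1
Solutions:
 u(b) = C1 - 2*b^3/3 + b^2 + 4*b*log(b) - 5*b + b*log(9)


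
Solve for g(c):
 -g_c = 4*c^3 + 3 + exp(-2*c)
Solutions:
 g(c) = C1 - c^4 - 3*c + exp(-2*c)/2


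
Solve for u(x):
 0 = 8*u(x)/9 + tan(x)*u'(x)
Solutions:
 u(x) = C1/sin(x)^(8/9)


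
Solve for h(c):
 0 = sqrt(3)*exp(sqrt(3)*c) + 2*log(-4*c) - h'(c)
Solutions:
 h(c) = C1 + 2*c*log(-c) + 2*c*(-1 + 2*log(2)) + exp(sqrt(3)*c)


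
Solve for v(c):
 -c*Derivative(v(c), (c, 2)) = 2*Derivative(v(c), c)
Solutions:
 v(c) = C1 + C2/c


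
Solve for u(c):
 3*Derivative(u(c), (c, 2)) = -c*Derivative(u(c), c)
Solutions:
 u(c) = C1 + C2*erf(sqrt(6)*c/6)


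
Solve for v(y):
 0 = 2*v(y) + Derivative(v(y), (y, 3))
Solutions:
 v(y) = C3*exp(-2^(1/3)*y) + (C1*sin(2^(1/3)*sqrt(3)*y/2) + C2*cos(2^(1/3)*sqrt(3)*y/2))*exp(2^(1/3)*y/2)


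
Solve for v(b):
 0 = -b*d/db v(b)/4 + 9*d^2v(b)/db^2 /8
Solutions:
 v(b) = C1 + C2*erfi(b/3)


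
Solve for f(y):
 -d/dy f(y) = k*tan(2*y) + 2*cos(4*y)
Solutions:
 f(y) = C1 + k*log(cos(2*y))/2 - sin(4*y)/2


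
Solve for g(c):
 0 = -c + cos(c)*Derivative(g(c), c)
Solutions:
 g(c) = C1 + Integral(c/cos(c), c)


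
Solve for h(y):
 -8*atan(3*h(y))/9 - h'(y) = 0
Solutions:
 Integral(1/atan(3*_y), (_y, h(y))) = C1 - 8*y/9


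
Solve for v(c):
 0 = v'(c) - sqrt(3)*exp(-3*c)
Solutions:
 v(c) = C1 - sqrt(3)*exp(-3*c)/3


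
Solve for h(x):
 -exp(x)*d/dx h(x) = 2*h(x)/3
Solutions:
 h(x) = C1*exp(2*exp(-x)/3)


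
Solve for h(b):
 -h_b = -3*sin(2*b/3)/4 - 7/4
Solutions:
 h(b) = C1 + 7*b/4 - 9*cos(2*b/3)/8


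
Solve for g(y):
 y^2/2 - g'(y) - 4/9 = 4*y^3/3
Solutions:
 g(y) = C1 - y^4/3 + y^3/6 - 4*y/9


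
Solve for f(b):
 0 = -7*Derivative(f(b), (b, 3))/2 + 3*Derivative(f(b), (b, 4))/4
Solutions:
 f(b) = C1 + C2*b + C3*b^2 + C4*exp(14*b/3)


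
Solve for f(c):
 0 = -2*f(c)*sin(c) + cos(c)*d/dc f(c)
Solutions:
 f(c) = C1/cos(c)^2


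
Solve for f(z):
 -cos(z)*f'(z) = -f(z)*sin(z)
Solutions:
 f(z) = C1/cos(z)


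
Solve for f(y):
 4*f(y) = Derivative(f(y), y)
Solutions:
 f(y) = C1*exp(4*y)


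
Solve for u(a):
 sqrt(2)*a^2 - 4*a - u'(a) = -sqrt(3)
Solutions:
 u(a) = C1 + sqrt(2)*a^3/3 - 2*a^2 + sqrt(3)*a


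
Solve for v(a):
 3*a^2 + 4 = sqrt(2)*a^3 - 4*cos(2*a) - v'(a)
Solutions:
 v(a) = C1 + sqrt(2)*a^4/4 - a^3 - 4*a - 4*sin(a)*cos(a)


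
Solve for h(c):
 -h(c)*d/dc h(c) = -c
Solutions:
 h(c) = -sqrt(C1 + c^2)
 h(c) = sqrt(C1 + c^2)


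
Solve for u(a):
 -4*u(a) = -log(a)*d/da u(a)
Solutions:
 u(a) = C1*exp(4*li(a))


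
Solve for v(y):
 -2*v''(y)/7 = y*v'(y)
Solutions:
 v(y) = C1 + C2*erf(sqrt(7)*y/2)


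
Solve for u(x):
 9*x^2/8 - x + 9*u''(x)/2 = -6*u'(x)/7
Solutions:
 u(x) = C1 + C2*exp(-4*x/21) - 7*x^3/16 + 1435*x^2/192 - 10045*x/128


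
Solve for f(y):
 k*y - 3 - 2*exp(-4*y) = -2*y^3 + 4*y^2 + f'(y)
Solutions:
 f(y) = C1 + k*y^2/2 + y^4/2 - 4*y^3/3 - 3*y + exp(-4*y)/2


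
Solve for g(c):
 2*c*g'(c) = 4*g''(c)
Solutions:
 g(c) = C1 + C2*erfi(c/2)


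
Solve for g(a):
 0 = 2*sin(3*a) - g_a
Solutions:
 g(a) = C1 - 2*cos(3*a)/3


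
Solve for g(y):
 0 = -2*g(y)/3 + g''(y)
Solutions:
 g(y) = C1*exp(-sqrt(6)*y/3) + C2*exp(sqrt(6)*y/3)


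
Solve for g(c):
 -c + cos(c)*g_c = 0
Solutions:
 g(c) = C1 + Integral(c/cos(c), c)


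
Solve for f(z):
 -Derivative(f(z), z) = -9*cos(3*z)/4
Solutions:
 f(z) = C1 + 3*sin(3*z)/4


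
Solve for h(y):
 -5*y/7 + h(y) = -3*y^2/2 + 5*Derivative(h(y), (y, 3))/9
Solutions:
 h(y) = C3*exp(15^(2/3)*y/5) - 3*y^2/2 + 5*y/7 + (C1*sin(3*3^(1/6)*5^(2/3)*y/10) + C2*cos(3*3^(1/6)*5^(2/3)*y/10))*exp(-15^(2/3)*y/10)


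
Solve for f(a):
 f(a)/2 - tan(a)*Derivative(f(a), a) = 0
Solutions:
 f(a) = C1*sqrt(sin(a))


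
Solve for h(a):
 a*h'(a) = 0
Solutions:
 h(a) = C1


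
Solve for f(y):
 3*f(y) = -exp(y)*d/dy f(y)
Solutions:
 f(y) = C1*exp(3*exp(-y))


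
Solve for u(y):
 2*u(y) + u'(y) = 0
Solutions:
 u(y) = C1*exp(-2*y)


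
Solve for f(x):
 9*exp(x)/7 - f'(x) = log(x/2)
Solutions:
 f(x) = C1 - x*log(x) + x*(log(2) + 1) + 9*exp(x)/7


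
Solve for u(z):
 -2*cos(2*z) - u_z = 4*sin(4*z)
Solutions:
 u(z) = C1 - sin(2*z) + cos(4*z)


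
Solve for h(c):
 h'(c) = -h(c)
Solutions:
 h(c) = C1*exp(-c)


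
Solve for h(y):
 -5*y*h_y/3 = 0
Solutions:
 h(y) = C1


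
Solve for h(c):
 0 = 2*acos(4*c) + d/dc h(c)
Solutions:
 h(c) = C1 - 2*c*acos(4*c) + sqrt(1 - 16*c^2)/2


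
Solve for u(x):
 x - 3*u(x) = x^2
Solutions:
 u(x) = x*(1 - x)/3


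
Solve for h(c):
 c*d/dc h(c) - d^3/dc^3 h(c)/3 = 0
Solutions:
 h(c) = C1 + Integral(C2*airyai(3^(1/3)*c) + C3*airybi(3^(1/3)*c), c)


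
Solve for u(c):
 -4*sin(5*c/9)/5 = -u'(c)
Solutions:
 u(c) = C1 - 36*cos(5*c/9)/25


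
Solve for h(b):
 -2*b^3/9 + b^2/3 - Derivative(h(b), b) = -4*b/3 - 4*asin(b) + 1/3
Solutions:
 h(b) = C1 - b^4/18 + b^3/9 + 2*b^2/3 + 4*b*asin(b) - b/3 + 4*sqrt(1 - b^2)


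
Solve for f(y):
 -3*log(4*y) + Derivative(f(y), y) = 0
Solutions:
 f(y) = C1 + 3*y*log(y) - 3*y + y*log(64)


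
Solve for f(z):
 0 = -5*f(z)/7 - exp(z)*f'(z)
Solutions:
 f(z) = C1*exp(5*exp(-z)/7)


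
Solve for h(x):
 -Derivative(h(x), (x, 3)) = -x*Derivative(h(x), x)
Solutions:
 h(x) = C1 + Integral(C2*airyai(x) + C3*airybi(x), x)


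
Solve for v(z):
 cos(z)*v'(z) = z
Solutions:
 v(z) = C1 + Integral(z/cos(z), z)


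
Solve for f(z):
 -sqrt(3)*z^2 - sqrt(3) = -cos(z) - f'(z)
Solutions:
 f(z) = C1 + sqrt(3)*z^3/3 + sqrt(3)*z - sin(z)


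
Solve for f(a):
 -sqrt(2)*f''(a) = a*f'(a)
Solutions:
 f(a) = C1 + C2*erf(2^(1/4)*a/2)


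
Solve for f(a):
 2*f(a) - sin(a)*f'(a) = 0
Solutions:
 f(a) = C1*(cos(a) - 1)/(cos(a) + 1)


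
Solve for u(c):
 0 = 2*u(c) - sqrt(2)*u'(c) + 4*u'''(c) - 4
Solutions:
 u(c) = C1*exp(3^(1/3)*c*(sqrt(2)*3^(1/3)/(sqrt(6)*sqrt(54 - sqrt(2)) + 18)^(1/3) + (sqrt(6)*sqrt(54 - sqrt(2)) + 18)^(1/3))/12)*sin(3^(1/6)*c*(-3*sqrt(2)/(sqrt(6)*sqrt(54 - sqrt(2)) + 18)^(1/3) + 3^(2/3)*(sqrt(6)*sqrt(54 - sqrt(2)) + 18)^(1/3))/12) + C2*exp(3^(1/3)*c*(sqrt(2)*3^(1/3)/(sqrt(6)*sqrt(54 - sqrt(2)) + 18)^(1/3) + (sqrt(6)*sqrt(54 - sqrt(2)) + 18)^(1/3))/12)*cos(3^(1/6)*c*(-3*sqrt(2)/(sqrt(6)*sqrt(54 - sqrt(2)) + 18)^(1/3) + 3^(2/3)*(sqrt(6)*sqrt(54 - sqrt(2)) + 18)^(1/3))/12) + C3*exp(-3^(1/3)*c*(sqrt(2)*3^(1/3)/(sqrt(6)*sqrt(54 - sqrt(2)) + 18)^(1/3) + (sqrt(6)*sqrt(54 - sqrt(2)) + 18)^(1/3))/6) + 2
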